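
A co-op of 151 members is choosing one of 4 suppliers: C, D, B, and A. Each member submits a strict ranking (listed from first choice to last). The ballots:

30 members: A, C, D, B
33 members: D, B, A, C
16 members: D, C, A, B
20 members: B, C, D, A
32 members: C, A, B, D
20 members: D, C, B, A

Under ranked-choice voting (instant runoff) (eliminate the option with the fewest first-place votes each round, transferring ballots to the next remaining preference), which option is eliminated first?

B

Round 1: C 32, D 69, B 20, A 30. Eliminate B.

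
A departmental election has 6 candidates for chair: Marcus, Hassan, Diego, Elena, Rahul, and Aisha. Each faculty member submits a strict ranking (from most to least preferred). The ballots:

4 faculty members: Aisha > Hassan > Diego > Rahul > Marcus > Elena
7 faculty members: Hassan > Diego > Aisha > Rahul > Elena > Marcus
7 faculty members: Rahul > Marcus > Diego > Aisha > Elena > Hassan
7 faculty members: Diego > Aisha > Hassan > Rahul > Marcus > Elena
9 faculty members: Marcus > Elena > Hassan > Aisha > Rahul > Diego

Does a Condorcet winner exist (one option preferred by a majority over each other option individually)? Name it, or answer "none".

Checking pairwise contests:
Hassan beats Marcus 18–16.
Aisha beats Hassan 18–16.
Hassan beats Diego 20–14.
Marcus beats Elena 27–7.
Hassan beats Rahul 27–7.
Diego beats Aisha 21–13.
Every option loses at least one head-to-head, so there is no Condorcet winner.

none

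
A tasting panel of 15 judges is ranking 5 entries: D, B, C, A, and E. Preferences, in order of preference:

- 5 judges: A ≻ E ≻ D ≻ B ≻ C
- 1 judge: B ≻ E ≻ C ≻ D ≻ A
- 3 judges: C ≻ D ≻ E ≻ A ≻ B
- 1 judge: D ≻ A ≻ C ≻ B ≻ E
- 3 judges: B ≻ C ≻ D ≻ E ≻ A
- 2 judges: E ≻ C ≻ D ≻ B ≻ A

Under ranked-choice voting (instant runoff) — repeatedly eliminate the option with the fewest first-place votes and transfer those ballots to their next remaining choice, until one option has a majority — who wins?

Round 1: D 1, B 4, C 3, A 5, E 2. Eliminate D.
Round 2: B 4, C 3, A 6, E 2. Eliminate E.
Round 3: B 4, C 5, A 6. Eliminate B.
Round 4: C 9, A 6. C has a majority.

C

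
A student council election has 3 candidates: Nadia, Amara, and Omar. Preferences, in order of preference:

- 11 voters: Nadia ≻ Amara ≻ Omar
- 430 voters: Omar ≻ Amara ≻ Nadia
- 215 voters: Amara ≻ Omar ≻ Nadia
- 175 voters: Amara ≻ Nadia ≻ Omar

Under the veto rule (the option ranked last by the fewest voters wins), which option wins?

Amara

Last-place votes: Nadia 645, Amara 0, Omar 186.
Amara is ranked last by the fewest voters, so Amara wins.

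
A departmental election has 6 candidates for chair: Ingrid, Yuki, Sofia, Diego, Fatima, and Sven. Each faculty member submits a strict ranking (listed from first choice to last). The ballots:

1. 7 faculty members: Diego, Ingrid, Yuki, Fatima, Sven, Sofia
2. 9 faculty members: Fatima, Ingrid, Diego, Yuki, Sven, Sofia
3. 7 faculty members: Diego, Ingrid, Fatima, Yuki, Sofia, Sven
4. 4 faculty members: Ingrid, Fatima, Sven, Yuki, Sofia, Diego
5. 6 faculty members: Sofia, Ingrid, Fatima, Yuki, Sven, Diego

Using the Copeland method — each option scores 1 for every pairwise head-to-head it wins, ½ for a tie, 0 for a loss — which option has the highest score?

Ingrid

Ingrid: beats Yuki, Sofia, Diego, Fatima, and Sven → score 5.
Yuki: beats Sofia and Sven; loses to Ingrid, Diego, and Fatima → score 2.
Sofia: loses to Ingrid, Yuki, Diego, Fatima, and Sven → score 0.
Diego: beats Yuki, Sofia, and Sven; loses to Ingrid and Fatima → score 3.
Fatima: beats Yuki, Sofia, Diego, and Sven; loses to Ingrid → score 4.
Sven: beats Sofia; loses to Ingrid, Yuki, Diego, and Fatima → score 1.
Ingrid has the best pairwise record.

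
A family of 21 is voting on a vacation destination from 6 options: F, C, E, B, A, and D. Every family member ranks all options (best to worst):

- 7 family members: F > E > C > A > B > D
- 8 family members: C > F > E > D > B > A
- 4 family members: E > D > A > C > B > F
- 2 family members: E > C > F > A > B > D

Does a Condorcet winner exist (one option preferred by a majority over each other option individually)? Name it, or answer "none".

none

Checking pairwise contests:
C beats F 14–7.
E beats C 13–8.
F beats E 15–6.
F beats B 17–4.
F beats A 17–4.
F beats D 17–4.
Every option loses at least one head-to-head, so there is no Condorcet winner.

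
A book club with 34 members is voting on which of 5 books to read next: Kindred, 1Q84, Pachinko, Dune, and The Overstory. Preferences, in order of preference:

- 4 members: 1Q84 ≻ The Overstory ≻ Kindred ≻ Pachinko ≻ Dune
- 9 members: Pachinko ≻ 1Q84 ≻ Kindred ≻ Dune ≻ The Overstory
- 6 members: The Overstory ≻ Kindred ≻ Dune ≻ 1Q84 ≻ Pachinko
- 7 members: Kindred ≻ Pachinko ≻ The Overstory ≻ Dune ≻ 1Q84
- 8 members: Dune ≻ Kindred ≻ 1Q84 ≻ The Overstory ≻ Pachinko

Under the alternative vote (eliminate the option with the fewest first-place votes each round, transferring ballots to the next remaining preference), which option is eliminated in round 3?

Dune

Round 1: Kindred 7, 1Q84 4, Pachinko 9, Dune 8, The Overstory 6. Eliminate 1Q84.
Round 2: Kindred 7, Pachinko 9, Dune 8, The Overstory 10. Eliminate Kindred.
Round 3: Pachinko 16, Dune 8, The Overstory 10. Eliminate Dune.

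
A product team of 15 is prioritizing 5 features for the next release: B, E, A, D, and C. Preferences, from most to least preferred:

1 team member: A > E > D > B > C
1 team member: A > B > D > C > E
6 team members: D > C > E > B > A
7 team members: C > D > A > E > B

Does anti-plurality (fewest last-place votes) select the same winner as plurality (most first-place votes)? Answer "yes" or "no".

no

Anti-plurality — last-place votes: B 7, E 1, A 6, D 0, C 1. Winner: D.
Plurality — first-place votes: B 0, E 0, A 2, D 6, C 7. Winner: C.
The two methods disagree.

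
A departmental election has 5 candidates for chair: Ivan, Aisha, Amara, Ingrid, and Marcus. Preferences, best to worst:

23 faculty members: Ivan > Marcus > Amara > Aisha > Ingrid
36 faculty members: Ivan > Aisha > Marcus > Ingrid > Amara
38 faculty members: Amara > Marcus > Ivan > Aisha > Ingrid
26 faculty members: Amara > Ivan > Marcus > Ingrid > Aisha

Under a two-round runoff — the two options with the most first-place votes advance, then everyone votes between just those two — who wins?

Amara

Round 1 first-place votes: Ivan 59, Aisha 0, Amara 64, Ingrid 0, Marcus 0.
Amara and Ivan advance.
Runoff: Amara is preferred to Ivan by 64 voters; Ivan by 59.
Amara wins the runoff.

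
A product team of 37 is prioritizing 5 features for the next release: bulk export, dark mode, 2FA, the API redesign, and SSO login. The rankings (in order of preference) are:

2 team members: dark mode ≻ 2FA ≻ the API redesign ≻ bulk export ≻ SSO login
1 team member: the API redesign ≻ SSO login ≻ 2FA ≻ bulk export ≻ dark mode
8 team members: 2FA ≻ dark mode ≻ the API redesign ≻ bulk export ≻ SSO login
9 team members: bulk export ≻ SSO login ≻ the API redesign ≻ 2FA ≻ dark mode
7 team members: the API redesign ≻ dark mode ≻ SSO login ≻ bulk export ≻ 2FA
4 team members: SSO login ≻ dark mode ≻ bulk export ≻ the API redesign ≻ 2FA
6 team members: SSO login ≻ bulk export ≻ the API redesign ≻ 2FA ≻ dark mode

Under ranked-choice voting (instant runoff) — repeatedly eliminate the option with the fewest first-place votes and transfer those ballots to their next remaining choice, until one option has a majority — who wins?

SSO login

Round 1: bulk export 9, dark mode 2, 2FA 8, the API redesign 8, SSO login 10. Eliminate dark mode.
Round 2: bulk export 9, 2FA 10, the API redesign 8, SSO login 10. Eliminate the API redesign.
Round 3: bulk export 9, 2FA 10, SSO login 18. Eliminate bulk export.
Round 4: 2FA 10, SSO login 27. SSO login has a majority.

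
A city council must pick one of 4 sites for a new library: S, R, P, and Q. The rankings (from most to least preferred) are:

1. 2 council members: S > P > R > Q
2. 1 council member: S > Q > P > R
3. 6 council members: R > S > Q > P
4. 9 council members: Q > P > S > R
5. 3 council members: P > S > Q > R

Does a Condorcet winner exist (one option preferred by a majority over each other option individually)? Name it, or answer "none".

Checking pairwise contests:
P beats S 12–9.
S beats R 15–6.
Q beats P 16–5.
S beats Q 12–9.
Every option loses at least one head-to-head, so there is no Condorcet winner.

none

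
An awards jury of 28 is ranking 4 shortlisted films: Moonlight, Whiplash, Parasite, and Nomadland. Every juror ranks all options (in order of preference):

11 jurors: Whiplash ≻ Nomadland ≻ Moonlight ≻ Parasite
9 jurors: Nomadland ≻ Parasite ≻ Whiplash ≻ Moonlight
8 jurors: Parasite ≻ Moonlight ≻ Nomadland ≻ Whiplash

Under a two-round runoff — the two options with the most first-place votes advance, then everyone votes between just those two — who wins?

Round 1 first-place votes: Moonlight 0, Whiplash 11, Parasite 8, Nomadland 9.
Whiplash and Nomadland advance.
Runoff: Whiplash is preferred to Nomadland by 11 voters; Nomadland by 17.
Nomadland wins the runoff.

Nomadland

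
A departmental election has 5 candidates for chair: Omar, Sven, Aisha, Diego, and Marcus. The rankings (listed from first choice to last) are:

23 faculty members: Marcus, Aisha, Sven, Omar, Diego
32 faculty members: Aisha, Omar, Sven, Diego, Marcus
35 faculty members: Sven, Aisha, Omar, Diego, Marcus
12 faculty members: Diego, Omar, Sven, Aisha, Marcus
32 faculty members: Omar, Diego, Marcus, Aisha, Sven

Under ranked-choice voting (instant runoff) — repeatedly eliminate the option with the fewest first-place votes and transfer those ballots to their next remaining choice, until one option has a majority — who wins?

Round 1: Omar 32, Sven 35, Aisha 32, Diego 12, Marcus 23. Eliminate Diego.
Round 2: Omar 44, Sven 35, Aisha 32, Marcus 23. Eliminate Marcus.
Round 3: Omar 44, Sven 35, Aisha 55. Eliminate Sven.
Round 4: Omar 44, Aisha 90. Aisha has a majority.

Aisha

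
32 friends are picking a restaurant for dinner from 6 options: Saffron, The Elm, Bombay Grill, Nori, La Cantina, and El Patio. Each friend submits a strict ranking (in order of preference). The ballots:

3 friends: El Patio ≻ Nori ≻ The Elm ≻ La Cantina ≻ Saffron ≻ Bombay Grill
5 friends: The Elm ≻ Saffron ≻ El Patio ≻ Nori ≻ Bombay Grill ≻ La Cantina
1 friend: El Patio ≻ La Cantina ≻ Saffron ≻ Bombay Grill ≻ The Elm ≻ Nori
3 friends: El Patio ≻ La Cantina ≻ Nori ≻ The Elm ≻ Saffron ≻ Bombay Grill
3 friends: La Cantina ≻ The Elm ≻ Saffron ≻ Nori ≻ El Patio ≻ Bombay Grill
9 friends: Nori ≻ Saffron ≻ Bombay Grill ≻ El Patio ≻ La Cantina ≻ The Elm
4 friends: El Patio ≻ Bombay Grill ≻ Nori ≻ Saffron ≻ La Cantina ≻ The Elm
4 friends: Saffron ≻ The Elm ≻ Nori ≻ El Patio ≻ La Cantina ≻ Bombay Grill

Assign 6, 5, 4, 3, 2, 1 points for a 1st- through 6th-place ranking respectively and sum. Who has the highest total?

Saffron: 3·2 + 5·5 + 1·4 + 3·2 + 3·4 + 9·5 + 4·3 + 4·6 = 134
The Elm: 3·4 + 5·6 + 1·2 + 3·3 + 3·5 + 9·1 + 4·1 + 4·5 = 101
Bombay Grill: 3·1 + 5·2 + 1·3 + 3·1 + 3·1 + 9·4 + 4·5 + 4·1 = 82
Nori: 3·5 + 5·3 + 1·1 + 3·4 + 3·3 + 9·6 + 4·4 + 4·4 = 138
La Cantina: 3·3 + 5·1 + 1·5 + 3·5 + 3·6 + 9·2 + 4·2 + 4·2 = 86
El Patio: 3·6 + 5·4 + 1·6 + 3·6 + 3·2 + 9·3 + 4·6 + 4·3 = 131
Nori has the highest Borda score (138).

Nori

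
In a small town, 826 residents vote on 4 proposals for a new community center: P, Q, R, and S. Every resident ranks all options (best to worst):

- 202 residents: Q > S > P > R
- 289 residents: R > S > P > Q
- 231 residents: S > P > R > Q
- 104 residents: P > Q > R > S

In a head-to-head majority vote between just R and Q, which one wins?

Voters preferring R to Q: 520; preferring Q to R: 306.
R wins the head-to-head.

R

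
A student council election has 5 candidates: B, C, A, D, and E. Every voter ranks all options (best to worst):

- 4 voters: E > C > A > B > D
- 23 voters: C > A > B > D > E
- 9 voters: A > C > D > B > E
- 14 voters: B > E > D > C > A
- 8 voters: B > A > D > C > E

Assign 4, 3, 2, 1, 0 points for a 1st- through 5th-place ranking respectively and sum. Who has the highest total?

B: 4·1 + 23·2 + 9·1 + 14·4 + 8·4 = 147
C: 4·3 + 23·4 + 9·3 + 14·1 + 8·1 = 153
A: 4·2 + 23·3 + 9·4 + 14·0 + 8·3 = 137
D: 4·0 + 23·1 + 9·2 + 14·2 + 8·2 = 85
E: 4·4 + 23·0 + 9·0 + 14·3 + 8·0 = 58
C has the highest Borda score (153).

C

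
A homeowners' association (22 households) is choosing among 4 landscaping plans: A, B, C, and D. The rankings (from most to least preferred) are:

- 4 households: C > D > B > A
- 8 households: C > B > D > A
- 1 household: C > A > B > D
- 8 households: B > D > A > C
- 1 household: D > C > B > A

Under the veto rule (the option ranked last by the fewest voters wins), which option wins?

B

Last-place votes: A 13, B 0, C 8, D 1.
B is ranked last by the fewest voters, so B wins.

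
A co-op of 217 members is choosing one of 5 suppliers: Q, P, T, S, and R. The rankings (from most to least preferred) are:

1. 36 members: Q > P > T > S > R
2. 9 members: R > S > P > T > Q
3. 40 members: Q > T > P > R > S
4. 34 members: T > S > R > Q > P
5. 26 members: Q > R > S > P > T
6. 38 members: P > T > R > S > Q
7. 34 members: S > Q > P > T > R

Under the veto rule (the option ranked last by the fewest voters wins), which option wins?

T

Last-place votes: Q 47, P 34, T 26, S 40, R 70.
T is ranked last by the fewest voters, so T wins.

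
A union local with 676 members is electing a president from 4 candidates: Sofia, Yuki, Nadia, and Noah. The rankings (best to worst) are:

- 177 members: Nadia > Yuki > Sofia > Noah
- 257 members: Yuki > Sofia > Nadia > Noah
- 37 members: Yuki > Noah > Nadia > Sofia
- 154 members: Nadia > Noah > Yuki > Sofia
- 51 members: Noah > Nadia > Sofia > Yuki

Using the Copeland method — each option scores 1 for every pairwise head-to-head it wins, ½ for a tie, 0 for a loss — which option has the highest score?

Nadia

Sofia: beats Noah; loses to Yuki and Nadia → score 1.
Yuki: beats Sofia and Noah; loses to Nadia → score 2.
Nadia: beats Sofia, Yuki, and Noah → score 3.
Noah: loses to Sofia, Yuki, and Nadia → score 0.
Nadia has the best pairwise record.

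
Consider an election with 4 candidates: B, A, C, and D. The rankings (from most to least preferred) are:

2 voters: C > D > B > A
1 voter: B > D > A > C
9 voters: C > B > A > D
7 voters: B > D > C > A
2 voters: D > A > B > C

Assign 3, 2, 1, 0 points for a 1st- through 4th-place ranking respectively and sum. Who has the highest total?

B: 2·1 + 1·3 + 9·2 + 7·3 + 2·1 = 46
A: 2·0 + 1·1 + 9·1 + 7·0 + 2·2 = 14
C: 2·3 + 1·0 + 9·3 + 7·1 + 2·0 = 40
D: 2·2 + 1·2 + 9·0 + 7·2 + 2·3 = 26
B has the highest Borda score (46).

B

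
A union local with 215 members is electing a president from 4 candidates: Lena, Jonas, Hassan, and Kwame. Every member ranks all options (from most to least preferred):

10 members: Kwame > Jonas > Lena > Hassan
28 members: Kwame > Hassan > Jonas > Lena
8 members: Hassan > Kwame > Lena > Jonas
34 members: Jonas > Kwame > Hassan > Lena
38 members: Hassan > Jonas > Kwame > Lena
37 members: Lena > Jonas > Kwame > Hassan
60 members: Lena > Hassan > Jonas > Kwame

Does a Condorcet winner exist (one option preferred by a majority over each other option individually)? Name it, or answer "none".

Checking pairwise contests:
Jonas beats Lena 110–105.
Hassan beats Jonas 134–81.
Kwame beats Hassan 109–106.
Jonas beats Kwame 169–46.
Every option loses at least one head-to-head, so there is no Condorcet winner.

none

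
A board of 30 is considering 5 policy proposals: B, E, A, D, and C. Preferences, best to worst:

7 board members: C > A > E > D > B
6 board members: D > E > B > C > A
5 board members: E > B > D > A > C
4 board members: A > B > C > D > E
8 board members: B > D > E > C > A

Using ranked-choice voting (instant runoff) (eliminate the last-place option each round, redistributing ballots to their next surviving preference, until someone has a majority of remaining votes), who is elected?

Round 1: B 8, E 5, A 4, D 6, C 7. Eliminate A.
Round 2: B 12, E 5, D 6, C 7. Eliminate E.
Round 3: B 17, D 6, C 7. B has a majority.

B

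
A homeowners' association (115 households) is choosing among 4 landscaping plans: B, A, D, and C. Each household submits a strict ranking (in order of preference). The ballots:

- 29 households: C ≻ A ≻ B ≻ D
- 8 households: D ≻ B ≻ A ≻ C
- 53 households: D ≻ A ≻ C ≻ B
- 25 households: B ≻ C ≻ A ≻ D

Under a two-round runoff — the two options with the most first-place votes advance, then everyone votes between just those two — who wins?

D

Round 1 first-place votes: B 25, A 0, D 61, C 29.
D and C advance.
Runoff: D is preferred to C by 61 voters; C by 54.
D wins the runoff.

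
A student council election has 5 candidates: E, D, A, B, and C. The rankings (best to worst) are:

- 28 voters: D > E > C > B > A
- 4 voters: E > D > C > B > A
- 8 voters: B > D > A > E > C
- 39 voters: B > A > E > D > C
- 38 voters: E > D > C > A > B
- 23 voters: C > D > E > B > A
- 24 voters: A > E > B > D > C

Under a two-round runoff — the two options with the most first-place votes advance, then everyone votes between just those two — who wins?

E

Round 1 first-place votes: E 42, D 28, A 24, B 47, C 23.
B and E advance.
Runoff: B is preferred to E by 47 voters; E by 117.
E wins the runoff.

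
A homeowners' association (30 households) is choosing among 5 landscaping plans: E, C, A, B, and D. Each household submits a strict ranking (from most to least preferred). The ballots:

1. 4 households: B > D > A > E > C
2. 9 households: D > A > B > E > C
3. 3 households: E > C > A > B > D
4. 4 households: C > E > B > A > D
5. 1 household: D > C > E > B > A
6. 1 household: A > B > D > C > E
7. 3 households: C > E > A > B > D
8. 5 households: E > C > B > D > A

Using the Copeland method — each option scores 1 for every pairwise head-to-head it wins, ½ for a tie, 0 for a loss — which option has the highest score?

E: beats C, A, and B; ties D → score 3.5.
C: beats A and B; ties D; loses to E → score 2.5.
A: beats B; loses to E, C, and D → score 1.
B: beats D; loses to E, C, and A → score 1.
D: beats A; ties E and C; loses to B → score 2.
E has the best pairwise record.

E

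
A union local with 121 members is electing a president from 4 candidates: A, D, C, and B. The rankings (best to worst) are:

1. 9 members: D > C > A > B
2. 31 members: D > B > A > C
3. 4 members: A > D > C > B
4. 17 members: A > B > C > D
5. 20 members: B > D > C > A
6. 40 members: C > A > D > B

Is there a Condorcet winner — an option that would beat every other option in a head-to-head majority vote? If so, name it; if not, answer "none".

none

Checking pairwise contests:
C beats A 69–52.
A beats D 61–60.
D beats C 64–57.
A beats B 70–51.
Every option loses at least one head-to-head, so there is no Condorcet winner.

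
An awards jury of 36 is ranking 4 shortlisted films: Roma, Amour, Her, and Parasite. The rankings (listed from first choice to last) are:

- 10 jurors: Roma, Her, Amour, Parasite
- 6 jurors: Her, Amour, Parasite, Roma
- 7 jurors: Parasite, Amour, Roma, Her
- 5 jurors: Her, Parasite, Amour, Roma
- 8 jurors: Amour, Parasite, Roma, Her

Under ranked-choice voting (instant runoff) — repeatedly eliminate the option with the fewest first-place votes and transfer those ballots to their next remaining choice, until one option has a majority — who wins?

Round 1: Roma 10, Amour 8, Her 11, Parasite 7. Eliminate Parasite.
Round 2: Roma 10, Amour 15, Her 11. Eliminate Roma.
Round 3: Amour 15, Her 21. Her has a majority.

Her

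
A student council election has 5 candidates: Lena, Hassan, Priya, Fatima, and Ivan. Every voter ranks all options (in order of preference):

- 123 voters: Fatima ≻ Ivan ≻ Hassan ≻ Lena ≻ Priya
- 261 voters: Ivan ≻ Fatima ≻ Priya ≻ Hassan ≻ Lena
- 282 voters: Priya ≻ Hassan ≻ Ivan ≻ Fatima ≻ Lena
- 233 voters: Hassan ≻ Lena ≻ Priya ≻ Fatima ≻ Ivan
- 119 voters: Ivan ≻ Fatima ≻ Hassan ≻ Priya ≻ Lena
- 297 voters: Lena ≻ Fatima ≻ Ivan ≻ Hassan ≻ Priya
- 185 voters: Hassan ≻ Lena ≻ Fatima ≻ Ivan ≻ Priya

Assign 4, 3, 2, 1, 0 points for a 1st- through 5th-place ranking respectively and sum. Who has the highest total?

Hassan

Lena: 123·1 + 261·0 + 282·0 + 233·3 + 119·0 + 297·4 + 185·3 = 2565
Hassan: 123·2 + 261·1 + 282·3 + 233·4 + 119·2 + 297·1 + 185·4 = 3560
Priya: 123·0 + 261·2 + 282·4 + 233·2 + 119·1 + 297·0 + 185·0 = 2235
Fatima: 123·4 + 261·3 + 282·1 + 233·1 + 119·3 + 297·3 + 185·2 = 3408
Ivan: 123·3 + 261·4 + 282·2 + 233·0 + 119·4 + 297·2 + 185·1 = 3232
Hassan has the highest Borda score (3560).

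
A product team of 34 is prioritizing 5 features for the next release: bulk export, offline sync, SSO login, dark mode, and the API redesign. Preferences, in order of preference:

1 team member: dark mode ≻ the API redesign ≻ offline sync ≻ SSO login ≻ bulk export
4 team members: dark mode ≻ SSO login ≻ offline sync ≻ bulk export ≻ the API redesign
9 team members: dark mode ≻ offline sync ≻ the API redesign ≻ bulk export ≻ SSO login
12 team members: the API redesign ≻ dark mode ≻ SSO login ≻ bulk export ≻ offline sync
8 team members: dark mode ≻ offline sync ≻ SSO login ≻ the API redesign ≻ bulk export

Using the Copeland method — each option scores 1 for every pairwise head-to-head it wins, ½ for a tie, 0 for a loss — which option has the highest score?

dark mode

bulk export: loses to offline sync, SSO login, dark mode, and the API redesign → score 0.
offline sync: beats bulk export, SSO login, and the API redesign; loses to dark mode → score 3.
SSO login: beats bulk export; loses to offline sync, dark mode, and the API redesign → score 1.
dark mode: beats bulk export, offline sync, SSO login, and the API redesign → score 4.
the API redesign: beats bulk export and SSO login; loses to offline sync and dark mode → score 2.
dark mode has the best pairwise record.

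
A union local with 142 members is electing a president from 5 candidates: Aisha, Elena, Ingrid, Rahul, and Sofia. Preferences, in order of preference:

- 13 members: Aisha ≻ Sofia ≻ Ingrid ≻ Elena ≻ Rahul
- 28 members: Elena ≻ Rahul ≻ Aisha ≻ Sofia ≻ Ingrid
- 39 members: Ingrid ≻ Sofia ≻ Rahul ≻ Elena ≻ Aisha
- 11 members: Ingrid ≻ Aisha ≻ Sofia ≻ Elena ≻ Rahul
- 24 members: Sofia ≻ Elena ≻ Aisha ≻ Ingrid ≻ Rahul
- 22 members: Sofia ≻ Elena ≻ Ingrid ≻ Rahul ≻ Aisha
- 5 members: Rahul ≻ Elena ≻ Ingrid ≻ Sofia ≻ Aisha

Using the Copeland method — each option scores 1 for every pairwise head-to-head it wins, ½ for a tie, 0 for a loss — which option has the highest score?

Aisha: loses to Elena, Ingrid, Rahul, and Sofia → score 0.
Elena: beats Aisha, Ingrid, and Rahul; loses to Sofia → score 3.
Ingrid: beats Aisha and Rahul; loses to Elena and Sofia → score 2.
Rahul: beats Aisha; loses to Elena, Ingrid, and Sofia → score 1.
Sofia: beats Aisha, Elena, Ingrid, and Rahul → score 4.
Sofia has the best pairwise record.

Sofia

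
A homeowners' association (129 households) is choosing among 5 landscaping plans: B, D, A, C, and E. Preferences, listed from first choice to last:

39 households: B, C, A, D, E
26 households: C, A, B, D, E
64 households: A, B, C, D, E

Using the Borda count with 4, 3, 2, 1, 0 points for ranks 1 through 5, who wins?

B: 39·4 + 26·2 + 64·3 = 400
D: 39·1 + 26·1 + 64·1 = 129
A: 39·2 + 26·3 + 64·4 = 412
C: 39·3 + 26·4 + 64·2 = 349
E: 39·0 + 26·0 + 64·0 = 0
A has the highest Borda score (412).

A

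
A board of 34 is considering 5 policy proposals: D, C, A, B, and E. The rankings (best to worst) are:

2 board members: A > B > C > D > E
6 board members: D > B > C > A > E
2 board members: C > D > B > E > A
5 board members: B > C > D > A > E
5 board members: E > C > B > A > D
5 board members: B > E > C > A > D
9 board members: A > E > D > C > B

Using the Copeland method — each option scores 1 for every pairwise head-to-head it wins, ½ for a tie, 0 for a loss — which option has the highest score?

D: ties B; loses to C, A, and E → score 0.5.
C: beats D and A; loses to B and E → score 2.
A: beats D and E; loses to C and B → score 2.
B: beats C, A, and E; ties D → score 3.5.
E: beats D and C; loses to A and B → score 2.
B has the best pairwise record.

B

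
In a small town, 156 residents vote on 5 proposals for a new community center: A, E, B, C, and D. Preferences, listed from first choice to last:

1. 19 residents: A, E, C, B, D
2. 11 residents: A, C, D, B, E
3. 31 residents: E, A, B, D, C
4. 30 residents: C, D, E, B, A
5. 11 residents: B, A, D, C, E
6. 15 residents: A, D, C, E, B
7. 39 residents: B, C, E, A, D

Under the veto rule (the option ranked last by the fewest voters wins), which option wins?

B

Last-place votes: A 30, E 22, B 15, C 31, D 58.
B is ranked last by the fewest voters, so B wins.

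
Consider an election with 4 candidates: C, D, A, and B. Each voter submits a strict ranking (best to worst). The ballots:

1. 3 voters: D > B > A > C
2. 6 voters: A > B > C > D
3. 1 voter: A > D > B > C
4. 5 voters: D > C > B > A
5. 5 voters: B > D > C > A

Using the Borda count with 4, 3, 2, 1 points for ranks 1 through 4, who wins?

C: 3·1 + 6·2 + 1·1 + 5·3 + 5·2 = 41
D: 3·4 + 6·1 + 1·3 + 5·4 + 5·3 = 56
A: 3·2 + 6·4 + 1·4 + 5·1 + 5·1 = 44
B: 3·3 + 6·3 + 1·2 + 5·2 + 5·4 = 59
B has the highest Borda score (59).

B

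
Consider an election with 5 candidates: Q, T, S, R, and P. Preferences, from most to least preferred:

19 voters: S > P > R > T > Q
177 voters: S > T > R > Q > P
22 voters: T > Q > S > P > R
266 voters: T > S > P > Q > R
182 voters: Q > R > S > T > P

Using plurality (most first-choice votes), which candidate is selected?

First-place votes: Q 182, T 288, S 196, R 0, P 0.
T has the most first-place votes.

T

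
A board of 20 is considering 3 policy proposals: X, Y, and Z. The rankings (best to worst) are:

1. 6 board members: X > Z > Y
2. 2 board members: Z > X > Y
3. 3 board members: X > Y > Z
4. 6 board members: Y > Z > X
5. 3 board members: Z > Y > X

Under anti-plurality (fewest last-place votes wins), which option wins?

Z

Last-place votes: X 9, Y 8, Z 3.
Z is ranked last by the fewest voters, so Z wins.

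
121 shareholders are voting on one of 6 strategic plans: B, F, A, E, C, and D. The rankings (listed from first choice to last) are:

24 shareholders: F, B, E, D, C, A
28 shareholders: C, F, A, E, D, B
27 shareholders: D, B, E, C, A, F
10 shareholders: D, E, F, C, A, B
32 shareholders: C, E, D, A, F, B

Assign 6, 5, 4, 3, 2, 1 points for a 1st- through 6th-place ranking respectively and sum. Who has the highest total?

C

B: 24·5 + 28·1 + 27·5 + 10·1 + 32·1 = 325
F: 24·6 + 28·5 + 27·1 + 10·4 + 32·2 = 415
A: 24·1 + 28·4 + 27·2 + 10·2 + 32·3 = 306
E: 24·4 + 28·3 + 27·4 + 10·5 + 32·5 = 498
C: 24·2 + 28·6 + 27·3 + 10·3 + 32·6 = 519
D: 24·3 + 28·2 + 27·6 + 10·6 + 32·4 = 478
C has the highest Borda score (519).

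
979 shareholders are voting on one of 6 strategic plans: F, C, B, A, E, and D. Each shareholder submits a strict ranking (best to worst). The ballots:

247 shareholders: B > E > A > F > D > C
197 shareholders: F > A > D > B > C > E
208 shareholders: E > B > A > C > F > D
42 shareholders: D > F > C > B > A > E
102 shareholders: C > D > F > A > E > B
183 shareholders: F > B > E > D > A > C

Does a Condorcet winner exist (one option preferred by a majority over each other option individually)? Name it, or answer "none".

F vs C: 669–310 for F.
F vs B: 524–455 for F.
F vs A: 524–455 for F.
F vs E: 524–455 for F.
F vs D: 835–144 for F.
F beats every other option head-to-head.

F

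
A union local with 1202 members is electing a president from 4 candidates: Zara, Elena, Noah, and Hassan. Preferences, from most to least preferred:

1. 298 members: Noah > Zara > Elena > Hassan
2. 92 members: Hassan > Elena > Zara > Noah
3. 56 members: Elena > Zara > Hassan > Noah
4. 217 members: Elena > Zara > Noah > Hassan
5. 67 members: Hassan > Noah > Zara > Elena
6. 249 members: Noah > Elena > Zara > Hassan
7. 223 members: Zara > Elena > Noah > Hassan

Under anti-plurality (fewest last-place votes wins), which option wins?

Zara

Last-place votes: Zara 0, Elena 67, Noah 148, Hassan 987.
Zara is ranked last by the fewest voters, so Zara wins.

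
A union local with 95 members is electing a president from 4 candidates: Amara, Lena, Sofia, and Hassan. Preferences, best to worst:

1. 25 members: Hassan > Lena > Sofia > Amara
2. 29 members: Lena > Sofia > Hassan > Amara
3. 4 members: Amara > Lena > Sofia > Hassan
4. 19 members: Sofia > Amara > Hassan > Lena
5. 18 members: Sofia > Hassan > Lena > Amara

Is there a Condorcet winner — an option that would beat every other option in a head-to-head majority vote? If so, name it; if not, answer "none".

Checking pairwise contests:
Lena beats Amara 72–23.
Hassan beats Lena 62–33.
Lena beats Sofia 58–37.
Sofia beats Hassan 70–25.
Every option loses at least one head-to-head, so there is no Condorcet winner.

none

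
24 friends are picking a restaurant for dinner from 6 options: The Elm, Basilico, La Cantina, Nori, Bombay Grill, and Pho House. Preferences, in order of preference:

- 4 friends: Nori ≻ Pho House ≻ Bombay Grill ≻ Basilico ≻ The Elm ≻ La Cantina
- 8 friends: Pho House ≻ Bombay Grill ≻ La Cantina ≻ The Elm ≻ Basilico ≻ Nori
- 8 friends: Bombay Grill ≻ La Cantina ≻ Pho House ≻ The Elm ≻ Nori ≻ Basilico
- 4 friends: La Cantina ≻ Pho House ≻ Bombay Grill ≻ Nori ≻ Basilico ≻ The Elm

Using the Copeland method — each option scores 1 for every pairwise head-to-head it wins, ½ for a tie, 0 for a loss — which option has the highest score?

Pho House

The Elm: beats Basilico and Nori; loses to La Cantina, Bombay Grill, and Pho House → score 2.
Basilico: loses to The Elm, La Cantina, Nori, Bombay Grill, and Pho House → score 0.
La Cantina: beats The Elm, Basilico, and Nori; ties Pho House; loses to Bombay Grill → score 3.5.
Nori: beats Basilico; loses to The Elm, La Cantina, Bombay Grill, and Pho House → score 1.
Bombay Grill: beats The Elm, Basilico, La Cantina, and Nori; loses to Pho House → score 4.
Pho House: beats The Elm, Basilico, Nori, and Bombay Grill; ties La Cantina → score 4.5.
Pho House has the best pairwise record.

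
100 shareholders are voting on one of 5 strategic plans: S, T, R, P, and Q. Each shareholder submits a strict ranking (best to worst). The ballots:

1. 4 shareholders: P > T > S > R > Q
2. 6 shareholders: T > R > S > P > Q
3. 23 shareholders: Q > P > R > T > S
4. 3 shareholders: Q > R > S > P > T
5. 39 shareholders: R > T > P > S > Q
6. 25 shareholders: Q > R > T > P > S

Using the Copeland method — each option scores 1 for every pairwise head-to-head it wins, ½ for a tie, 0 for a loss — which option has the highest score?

S: loses to T, R, P, and Q → score 0.
T: beats S and P; loses to R and Q → score 2.
R: beats S, T, and P; loses to Q → score 3.
P: beats S; loses to T, R, and Q → score 1.
Q: beats S, T, R, and P → score 4.
Q has the best pairwise record.

Q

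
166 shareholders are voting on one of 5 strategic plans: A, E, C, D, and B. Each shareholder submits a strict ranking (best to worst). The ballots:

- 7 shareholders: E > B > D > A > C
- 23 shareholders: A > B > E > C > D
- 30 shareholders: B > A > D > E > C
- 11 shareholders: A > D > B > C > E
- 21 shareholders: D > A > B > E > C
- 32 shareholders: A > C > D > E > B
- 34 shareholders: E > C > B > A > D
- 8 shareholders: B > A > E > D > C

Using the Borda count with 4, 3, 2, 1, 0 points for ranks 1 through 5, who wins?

A

A: 7·1 + 23·4 + 30·3 + 11·4 + 21·3 + 32·4 + 34·1 + 8·3 = 482
E: 7·4 + 23·2 + 30·1 + 11·0 + 21·1 + 32·1 + 34·4 + 8·2 = 309
C: 7·0 + 23·1 + 30·0 + 11·1 + 21·0 + 32·3 + 34·3 + 8·0 = 232
D: 7·2 + 23·0 + 30·2 + 11·3 + 21·4 + 32·2 + 34·0 + 8·1 = 263
B: 7·3 + 23·3 + 30·4 + 11·2 + 21·2 + 32·0 + 34·2 + 8·4 = 374
A has the highest Borda score (482).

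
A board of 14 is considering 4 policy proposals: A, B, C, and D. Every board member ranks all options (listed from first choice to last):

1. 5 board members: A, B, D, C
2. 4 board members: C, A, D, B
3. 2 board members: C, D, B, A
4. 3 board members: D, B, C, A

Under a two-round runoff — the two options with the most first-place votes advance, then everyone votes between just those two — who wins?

C

Round 1 first-place votes: A 5, B 0, C 6, D 3.
C and A advance.
Runoff: C is preferred to A by 9 voters; A by 5.
C wins the runoff.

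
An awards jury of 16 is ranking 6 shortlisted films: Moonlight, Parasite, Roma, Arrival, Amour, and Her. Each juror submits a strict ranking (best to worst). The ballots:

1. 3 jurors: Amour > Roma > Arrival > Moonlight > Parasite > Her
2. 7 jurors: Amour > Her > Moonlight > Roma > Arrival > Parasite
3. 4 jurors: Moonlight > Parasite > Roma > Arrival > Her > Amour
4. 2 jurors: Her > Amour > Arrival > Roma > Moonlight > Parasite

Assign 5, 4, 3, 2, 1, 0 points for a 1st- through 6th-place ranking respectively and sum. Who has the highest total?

Moonlight: 3·2 + 7·3 + 4·5 + 2·1 = 49
Parasite: 3·1 + 7·0 + 4·4 + 2·0 = 19
Roma: 3·4 + 7·2 + 4·3 + 2·2 = 42
Arrival: 3·3 + 7·1 + 4·2 + 2·3 = 30
Amour: 3·5 + 7·5 + 4·0 + 2·4 = 58
Her: 3·0 + 7·4 + 4·1 + 2·5 = 42
Amour has the highest Borda score (58).

Amour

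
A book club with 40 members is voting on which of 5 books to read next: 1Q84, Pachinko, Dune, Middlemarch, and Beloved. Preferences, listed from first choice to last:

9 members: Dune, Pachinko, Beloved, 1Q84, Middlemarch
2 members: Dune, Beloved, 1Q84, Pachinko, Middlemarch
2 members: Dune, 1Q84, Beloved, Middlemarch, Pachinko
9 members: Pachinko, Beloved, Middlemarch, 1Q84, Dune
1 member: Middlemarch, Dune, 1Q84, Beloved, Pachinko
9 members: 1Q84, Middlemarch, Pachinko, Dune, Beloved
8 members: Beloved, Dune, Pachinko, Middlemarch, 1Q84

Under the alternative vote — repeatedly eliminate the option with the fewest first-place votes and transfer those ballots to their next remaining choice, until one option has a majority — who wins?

Round 1: 1Q84 9, Pachinko 9, Dune 13, Middlemarch 1, Beloved 8. Eliminate Middlemarch.
Round 2: 1Q84 9, Pachinko 9, Dune 14, Beloved 8. Eliminate Beloved.
Round 3: 1Q84 9, Pachinko 9, Dune 22. Dune has a majority.

Dune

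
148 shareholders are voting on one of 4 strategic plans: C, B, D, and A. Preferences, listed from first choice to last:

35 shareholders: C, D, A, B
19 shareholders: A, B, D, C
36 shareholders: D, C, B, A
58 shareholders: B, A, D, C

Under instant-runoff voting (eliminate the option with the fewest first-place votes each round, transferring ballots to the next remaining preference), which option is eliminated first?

Round 1: C 35, B 58, D 36, A 19. Eliminate A.

A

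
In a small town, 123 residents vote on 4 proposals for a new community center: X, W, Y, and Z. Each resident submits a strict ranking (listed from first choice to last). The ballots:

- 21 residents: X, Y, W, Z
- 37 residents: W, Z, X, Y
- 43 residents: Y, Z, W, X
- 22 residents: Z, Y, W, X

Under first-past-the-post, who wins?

Y

First-place votes: X 21, W 37, Y 43, Z 22.
Y has the most first-place votes.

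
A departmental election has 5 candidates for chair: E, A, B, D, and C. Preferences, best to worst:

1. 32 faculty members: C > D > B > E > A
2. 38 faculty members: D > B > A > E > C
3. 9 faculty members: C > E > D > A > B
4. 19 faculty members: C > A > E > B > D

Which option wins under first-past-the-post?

First-place votes: E 0, A 0, B 0, D 38, C 60.
C has the most first-place votes.

C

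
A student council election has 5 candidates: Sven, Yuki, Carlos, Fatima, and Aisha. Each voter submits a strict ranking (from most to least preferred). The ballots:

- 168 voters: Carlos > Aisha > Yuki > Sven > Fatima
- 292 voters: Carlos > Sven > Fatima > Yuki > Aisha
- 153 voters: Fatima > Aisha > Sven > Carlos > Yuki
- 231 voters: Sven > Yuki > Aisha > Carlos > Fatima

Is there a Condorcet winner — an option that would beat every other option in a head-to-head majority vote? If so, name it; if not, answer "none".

Carlos

Carlos vs Sven: 460–384 for Carlos.
Carlos vs Yuki: 613–231 for Carlos.
Carlos vs Fatima: 691–153 for Carlos.
Carlos vs Aisha: 460–384 for Carlos.
Carlos beats every other option head-to-head.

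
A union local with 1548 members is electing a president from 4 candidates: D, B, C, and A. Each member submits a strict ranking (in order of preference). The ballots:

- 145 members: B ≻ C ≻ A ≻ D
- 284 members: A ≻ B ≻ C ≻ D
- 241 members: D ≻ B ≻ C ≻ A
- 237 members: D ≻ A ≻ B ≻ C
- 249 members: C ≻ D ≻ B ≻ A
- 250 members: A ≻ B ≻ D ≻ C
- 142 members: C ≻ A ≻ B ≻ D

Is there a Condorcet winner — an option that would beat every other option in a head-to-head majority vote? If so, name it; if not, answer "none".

none

Checking pairwise contests:
B beats D 821–727.
A beats B 913–635.
B beats C 1157–391.
C beats A 777–771.
Every option loses at least one head-to-head, so there is no Condorcet winner.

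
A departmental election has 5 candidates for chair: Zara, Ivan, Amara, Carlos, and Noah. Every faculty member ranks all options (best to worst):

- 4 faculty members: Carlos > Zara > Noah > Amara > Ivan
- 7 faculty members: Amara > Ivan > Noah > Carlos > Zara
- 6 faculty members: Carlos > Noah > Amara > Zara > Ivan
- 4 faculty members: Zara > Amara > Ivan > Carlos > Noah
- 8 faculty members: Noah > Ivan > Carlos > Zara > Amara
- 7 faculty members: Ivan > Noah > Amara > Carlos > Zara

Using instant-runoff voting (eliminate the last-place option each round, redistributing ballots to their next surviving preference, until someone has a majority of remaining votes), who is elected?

Round 1: Zara 4, Ivan 7, Amara 7, Carlos 10, Noah 8. Eliminate Zara.
Round 2: Ivan 7, Amara 11, Carlos 10, Noah 8. Eliminate Ivan.
Round 3: Amara 11, Carlos 10, Noah 15. Eliminate Carlos.
Round 4: Amara 11, Noah 25. Noah has a majority.

Noah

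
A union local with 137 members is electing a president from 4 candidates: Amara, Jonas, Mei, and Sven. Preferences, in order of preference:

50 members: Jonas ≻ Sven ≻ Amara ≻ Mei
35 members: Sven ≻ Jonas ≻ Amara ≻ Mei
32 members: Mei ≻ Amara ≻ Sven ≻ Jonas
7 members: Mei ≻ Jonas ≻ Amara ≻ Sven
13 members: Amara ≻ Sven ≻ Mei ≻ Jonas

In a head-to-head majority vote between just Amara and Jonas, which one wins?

Voters preferring Amara to Jonas: 45; preferring Jonas to Amara: 92.
Jonas wins the head-to-head.

Jonas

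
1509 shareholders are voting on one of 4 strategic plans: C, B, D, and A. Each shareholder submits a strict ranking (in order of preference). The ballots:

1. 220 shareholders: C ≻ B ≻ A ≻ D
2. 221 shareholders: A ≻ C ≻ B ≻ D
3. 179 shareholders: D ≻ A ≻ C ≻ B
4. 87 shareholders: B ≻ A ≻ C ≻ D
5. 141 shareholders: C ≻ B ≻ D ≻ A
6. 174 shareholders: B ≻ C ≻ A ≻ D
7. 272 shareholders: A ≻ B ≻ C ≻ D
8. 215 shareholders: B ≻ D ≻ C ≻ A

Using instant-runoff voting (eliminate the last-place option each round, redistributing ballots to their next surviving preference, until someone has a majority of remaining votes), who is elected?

Round 1: C 361, B 476, D 179, A 493. Eliminate D.
Round 2: C 361, B 476, A 672. Eliminate C.
Round 3: B 837, A 672. B has a majority.

B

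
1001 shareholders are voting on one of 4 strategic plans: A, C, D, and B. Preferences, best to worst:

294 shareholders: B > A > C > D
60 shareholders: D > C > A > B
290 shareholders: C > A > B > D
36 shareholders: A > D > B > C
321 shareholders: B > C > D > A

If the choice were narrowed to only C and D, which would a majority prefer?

C

Voters preferring C to D: 905; preferring D to C: 96.
C wins the head-to-head.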